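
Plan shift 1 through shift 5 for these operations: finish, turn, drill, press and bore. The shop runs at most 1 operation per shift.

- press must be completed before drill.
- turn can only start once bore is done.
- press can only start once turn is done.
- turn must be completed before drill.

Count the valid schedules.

5

Splitting on finish: it can be shift 1 (1), shift 2 (1), shift 3 (1), shift 4 (1), shift 5 (1). Listing each branch's schedules as (turn, drill, press, bore) by shift number:
finish=shift 1: (3,5,4,2) — 1.
finish=shift 2: (3,5,4,1) — 1.
finish=shift 3: (2,5,4,1) — 1.
finish=shift 4: (2,5,3,1) — 1.
finish=shift 5: (2,4,3,1) — 1.
Summing: 1 + 1 + 1 + 1 + 1 = 5.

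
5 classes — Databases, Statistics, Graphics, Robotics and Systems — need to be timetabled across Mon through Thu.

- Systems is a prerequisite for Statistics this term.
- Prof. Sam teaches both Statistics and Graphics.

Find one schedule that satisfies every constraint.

Robotics=Mon, Statistics=Tue, Systems=Mon, Graphics=Mon, Databases=Mon

Checking: Systems(Mon) before Statistics(Tue); Statistics(Tue) != Graphics(Mon).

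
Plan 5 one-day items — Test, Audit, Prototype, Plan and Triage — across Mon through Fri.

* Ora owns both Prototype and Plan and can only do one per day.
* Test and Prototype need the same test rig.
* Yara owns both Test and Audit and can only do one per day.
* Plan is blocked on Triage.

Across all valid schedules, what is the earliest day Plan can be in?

Tue

Precedence pushes Plan to at least Tue.
Plan at Tue is achievable: Test=Mon; Audit=Tue; Plan=Tue; Triage=Mon; Prototype=Wed.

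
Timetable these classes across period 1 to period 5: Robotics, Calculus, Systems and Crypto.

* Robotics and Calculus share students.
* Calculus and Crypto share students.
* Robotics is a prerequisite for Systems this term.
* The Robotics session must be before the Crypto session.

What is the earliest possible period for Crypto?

period 2

Precedence pushes Crypto to at least period 2.
Crypto at period 2 is achievable: Calculus in period 3, Crypto in period 2, Systems in period 2, Robotics in period 1.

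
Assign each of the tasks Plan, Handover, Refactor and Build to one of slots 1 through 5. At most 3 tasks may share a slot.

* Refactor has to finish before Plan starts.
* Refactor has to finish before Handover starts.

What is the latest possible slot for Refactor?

Downstream work caps Refactor at 4.
Refactor at 4 is achievable: Build -> 1; Plan -> 5; Refactor -> 4; Handover -> 5.

4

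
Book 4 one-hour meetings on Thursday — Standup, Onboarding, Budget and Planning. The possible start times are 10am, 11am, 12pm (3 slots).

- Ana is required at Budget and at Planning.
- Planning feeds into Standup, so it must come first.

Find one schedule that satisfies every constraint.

Onboarding -> 10am; Budget -> 11am; Standup -> 11am; Planning -> 10am

Checking: Planning(10am) before Standup(11am); Budget(11am) != Planning(10am).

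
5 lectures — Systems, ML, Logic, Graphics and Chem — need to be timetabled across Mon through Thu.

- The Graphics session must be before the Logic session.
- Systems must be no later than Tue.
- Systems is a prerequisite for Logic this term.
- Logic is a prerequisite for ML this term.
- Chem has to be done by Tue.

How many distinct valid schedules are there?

12

Splitting on Systems: it can be Mon (8), Tue (4). Listing each branch's schedules as (ML, Logic, Graphics, Chem):
Systems=Mon: (Wed,Tue,Mon,Mon) (Wed,Tue,Mon,Tue) (Thu,Tue,Mon,Mon) (Thu,Tue,Mon,Tue) (Thu,Wed,Mon,Mon) (Thu,Wed,Mon,Tue) (Thu,Wed,Tue,Mon) (Thu,Wed,Tue,Tue) — 8.
Systems=Tue: (Thu,Wed,Mon,Mon) (Thu,Wed,Mon,Tue) (Thu,Wed,Tue,Mon) (Thu,Wed,Tue,Tue) — 4.
Summing: 8 + 4 = 12.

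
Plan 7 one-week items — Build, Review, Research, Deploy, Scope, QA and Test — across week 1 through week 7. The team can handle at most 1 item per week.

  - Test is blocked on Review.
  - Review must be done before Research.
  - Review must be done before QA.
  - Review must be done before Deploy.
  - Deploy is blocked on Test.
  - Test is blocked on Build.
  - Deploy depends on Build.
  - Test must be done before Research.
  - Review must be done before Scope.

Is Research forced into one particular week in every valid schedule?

No

Research can be week 4 (e.g. Research in week 4, QA in week 7, Review in week 1, Build in week 2, Deploy in week 5, Scope in week 6, Test in week 3) or week 5 (e.g. Review -> week 1, Test -> week 3, QA -> week 7, Research -> week 5, Build -> week 2, Deploy -> week 4, Scope -> week 6).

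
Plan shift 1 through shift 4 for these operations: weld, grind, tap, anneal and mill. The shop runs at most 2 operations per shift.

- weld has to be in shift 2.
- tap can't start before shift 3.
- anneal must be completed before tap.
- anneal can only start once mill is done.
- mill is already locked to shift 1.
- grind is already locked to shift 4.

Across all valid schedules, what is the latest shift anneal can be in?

shift 3

Precedence pushes anneal to at least shift 2; downstream work caps anneal at shift 3.
anneal at shift 3 is achievable: grind in shift 4; tap in shift 4; weld in shift 2; anneal in shift 3; mill in shift 1.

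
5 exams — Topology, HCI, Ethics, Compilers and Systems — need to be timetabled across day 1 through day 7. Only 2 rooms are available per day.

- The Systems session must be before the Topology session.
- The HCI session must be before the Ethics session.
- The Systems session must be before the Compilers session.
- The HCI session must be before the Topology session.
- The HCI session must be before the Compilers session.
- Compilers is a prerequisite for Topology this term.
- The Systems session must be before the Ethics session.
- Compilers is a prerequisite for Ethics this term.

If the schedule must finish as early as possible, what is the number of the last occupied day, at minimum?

The precedence chain requires at least 3 distinct days.
With at most 2 per day and 5 exams, at least 3 days are needed.
3 works (last occupied day: day 3): for example Topology=day 3, HCI=day 1, Compilers=day 2, Ethics=day 3, Systems=day 1.

day 3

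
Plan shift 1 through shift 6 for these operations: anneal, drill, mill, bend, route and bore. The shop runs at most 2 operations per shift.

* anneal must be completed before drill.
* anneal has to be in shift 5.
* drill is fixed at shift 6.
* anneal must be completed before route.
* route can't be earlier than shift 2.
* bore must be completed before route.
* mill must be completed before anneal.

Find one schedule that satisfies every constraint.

drill -> shift 6, mill -> shift 1, bore -> shift 1, anneal -> shift 5, bend -> shift 2, route -> shift 6

Checking: anneal(shift 5) before drill(shift 6); anneal(shift 5) before route(shift 6); bore(shift 1) before route(shift 6); mill(shift 1) before anneal(shift 5); drill=shift 6 in [shift 6,shift 6]; anneal=shift 5 in [shift 5,shift 5]; route=shift 6 in [shift 2,shift 6]; max 2 per shift (cap 2).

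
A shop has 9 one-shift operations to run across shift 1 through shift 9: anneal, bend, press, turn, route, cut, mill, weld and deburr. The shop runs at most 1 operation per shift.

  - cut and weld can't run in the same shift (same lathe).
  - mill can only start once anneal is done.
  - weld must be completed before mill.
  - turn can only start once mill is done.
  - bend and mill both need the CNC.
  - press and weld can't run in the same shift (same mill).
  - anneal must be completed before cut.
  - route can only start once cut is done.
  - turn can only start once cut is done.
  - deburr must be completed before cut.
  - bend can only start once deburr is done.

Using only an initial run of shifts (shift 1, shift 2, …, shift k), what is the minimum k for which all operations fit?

9

The precedence chain requires at least 3 distinct shifts.
With at most 1 per shift and 9 operations, at least 9 shifts are needed.
9 works (last occupied shift: shift 9): for example mill=shift 5; route=shift 8; deburr=shift 2; turn=shift 6; anneal=shift 1; cut=shift 3; press=shift 9; bend=shift 7; weld=shift 4.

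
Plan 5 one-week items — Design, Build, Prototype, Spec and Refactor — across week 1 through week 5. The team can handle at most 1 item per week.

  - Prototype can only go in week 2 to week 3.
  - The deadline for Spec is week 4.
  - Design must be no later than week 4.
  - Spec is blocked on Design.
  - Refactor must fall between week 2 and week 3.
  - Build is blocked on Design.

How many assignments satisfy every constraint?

Enumerating: Build -> week 5; Design -> week 1; Prototype -> week 2; Spec -> week 4; Refactor -> week 3 | Refactor -> week 2, Spec -> week 4, Prototype -> week 3, Build -> week 5, Design -> week 1.

2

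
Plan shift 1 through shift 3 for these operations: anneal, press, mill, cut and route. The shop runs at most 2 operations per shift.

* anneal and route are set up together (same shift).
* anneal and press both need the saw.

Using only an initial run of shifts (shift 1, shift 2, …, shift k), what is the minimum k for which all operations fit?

With at most 2 per shift and 5 operations, at least 3 shifts are needed.
3 works (last occupied shift: shift 3): for example mill -> shift 2; cut -> shift 3; press -> shift 2; route -> shift 1; anneal -> shift 1.

3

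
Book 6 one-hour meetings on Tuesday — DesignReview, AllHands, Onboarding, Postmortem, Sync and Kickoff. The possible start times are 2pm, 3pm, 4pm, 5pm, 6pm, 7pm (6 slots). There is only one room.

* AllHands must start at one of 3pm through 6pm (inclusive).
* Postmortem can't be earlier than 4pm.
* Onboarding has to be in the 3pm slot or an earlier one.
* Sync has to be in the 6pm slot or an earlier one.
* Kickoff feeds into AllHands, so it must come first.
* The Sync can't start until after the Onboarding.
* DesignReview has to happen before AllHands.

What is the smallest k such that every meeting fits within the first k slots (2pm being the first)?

The precedence chain requires at least 2 distinct slots.
With at most 1 per slot and 6 meetings, at least 6 slots are needed.
Postmortem can't be placed before 4pm — that is slot 3 counting from 2pm — so the schedule must run through at least 3 slots.
6 works (last occupied slot: 7pm): for example Postmortem -> 7pm, Sync -> 6pm, AllHands -> 5pm, Onboarding -> 2pm, Kickoff -> 4pm, DesignReview -> 3pm.

6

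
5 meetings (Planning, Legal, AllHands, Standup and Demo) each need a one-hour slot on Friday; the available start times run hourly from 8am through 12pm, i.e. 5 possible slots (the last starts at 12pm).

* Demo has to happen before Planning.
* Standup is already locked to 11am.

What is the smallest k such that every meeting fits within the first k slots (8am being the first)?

The precedence chain requires at least 2 distinct slots.
Standup can't be placed before 11am — that is slot 4 counting from 8am — so the schedule must run through at least 4 slots.
4 works (last occupied slot: 11am): for example Standup in 11am, AllHands in 8am, Planning in 9am, Demo in 8am, Legal in 8am.

4 slots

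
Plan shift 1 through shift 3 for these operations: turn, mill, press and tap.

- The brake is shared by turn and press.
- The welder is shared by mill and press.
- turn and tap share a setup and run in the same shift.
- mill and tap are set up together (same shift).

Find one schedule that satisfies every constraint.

turn -> shift 1, mill -> shift 1, tap -> shift 1, press -> shift 2

Checking: mill(shift 1) != press(shift 2); turn(shift 1) != press(shift 2); turn = tap = shift 1; mill = tap = shift 1.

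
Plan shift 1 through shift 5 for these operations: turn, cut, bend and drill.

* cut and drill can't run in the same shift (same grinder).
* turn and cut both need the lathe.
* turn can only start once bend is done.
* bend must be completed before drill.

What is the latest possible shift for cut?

cut at shift 5 is achievable: bend in shift 1; drill in shift 2; turn in shift 2; cut in shift 5.

shift 5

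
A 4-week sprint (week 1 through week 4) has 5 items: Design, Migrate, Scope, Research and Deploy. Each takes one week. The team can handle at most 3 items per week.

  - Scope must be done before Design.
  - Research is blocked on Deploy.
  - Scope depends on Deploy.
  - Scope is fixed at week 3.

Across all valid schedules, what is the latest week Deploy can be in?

week 2

Downstream work caps Deploy at week 2.
Deploy at week 2 is achievable: Migrate in week 1, Scope in week 3, Design in week 4, Research in week 3, Deploy in week 2.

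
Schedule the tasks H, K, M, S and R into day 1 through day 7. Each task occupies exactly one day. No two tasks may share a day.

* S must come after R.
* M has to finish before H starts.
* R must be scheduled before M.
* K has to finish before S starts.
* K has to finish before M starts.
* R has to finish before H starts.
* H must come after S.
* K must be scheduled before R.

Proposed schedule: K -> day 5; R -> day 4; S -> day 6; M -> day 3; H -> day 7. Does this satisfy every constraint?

No. K has to finish before M starts is not satisfied.

K has to finish before M starts — violated.
R must be scheduled before M — violated.
K must be scheduled before R — violated.
S must come after R — holds.
H must come after S — holds.
M has to finish before H starts — holds.
R has to finish before H starts — holds.
K has to finish before S starts — holds.
No two tasks may share a day — holds.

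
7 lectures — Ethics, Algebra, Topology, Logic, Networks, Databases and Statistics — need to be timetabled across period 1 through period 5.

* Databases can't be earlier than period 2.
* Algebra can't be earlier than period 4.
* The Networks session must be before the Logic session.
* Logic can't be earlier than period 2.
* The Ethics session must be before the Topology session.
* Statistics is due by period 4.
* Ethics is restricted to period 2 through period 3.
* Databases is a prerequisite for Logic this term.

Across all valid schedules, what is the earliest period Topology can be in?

period 3

Precedence pushes Topology to at least period 3.
Topology at period 3 is achievable: Statistics=period 1; Algebra=period 4; Ethics=period 2; Networks=period 1; Logic=period 3; Databases=period 2; Topology=period 3.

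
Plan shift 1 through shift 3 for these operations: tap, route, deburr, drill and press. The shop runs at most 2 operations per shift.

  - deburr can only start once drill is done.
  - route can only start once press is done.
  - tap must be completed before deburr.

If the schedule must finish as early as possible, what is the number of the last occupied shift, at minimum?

3

The precedence chain requires at least 2 distinct shifts.
With at most 2 per shift and 5 operations, at least 3 shifts are needed.
3 works (last occupied shift: shift 3): for example drill in shift 1; press in shift 2; route in shift 3; tap in shift 1; deburr in shift 2.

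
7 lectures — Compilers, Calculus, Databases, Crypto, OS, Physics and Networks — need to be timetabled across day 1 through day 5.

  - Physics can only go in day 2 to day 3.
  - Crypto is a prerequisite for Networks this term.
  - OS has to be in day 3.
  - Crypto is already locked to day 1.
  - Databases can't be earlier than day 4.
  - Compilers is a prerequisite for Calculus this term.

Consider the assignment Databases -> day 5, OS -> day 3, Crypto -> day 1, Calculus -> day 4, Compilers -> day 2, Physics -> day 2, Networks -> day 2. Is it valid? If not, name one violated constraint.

Crypto is a prerequisite for Networks this term — holds.
Physics can only go in day 2 to day 3 — holds.
OS has to be in day 3 — holds.
Compilers is a prerequisite for Calculus this term — holds.
Databases can't be earlier than day 4 — holds.
Crypto is already locked to day 1 — holds.

Yes, all constraints hold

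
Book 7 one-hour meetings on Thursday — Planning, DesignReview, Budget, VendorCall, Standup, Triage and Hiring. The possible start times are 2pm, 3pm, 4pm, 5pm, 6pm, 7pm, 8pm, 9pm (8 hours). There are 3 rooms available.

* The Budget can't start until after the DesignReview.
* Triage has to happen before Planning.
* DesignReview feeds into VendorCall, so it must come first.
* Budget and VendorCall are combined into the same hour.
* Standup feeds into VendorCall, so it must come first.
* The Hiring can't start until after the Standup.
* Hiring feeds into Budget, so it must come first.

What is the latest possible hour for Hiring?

Precedence pushes Hiring to at least 3pm; downstream work caps Hiring at 8pm.
Hiring at 8pm is achievable: Budget -> 9pm; Standup -> 2pm; DesignReview -> 2pm; VendorCall -> 9pm; Hiring -> 8pm; Triage -> 2pm; Planning -> 3pm.

8pm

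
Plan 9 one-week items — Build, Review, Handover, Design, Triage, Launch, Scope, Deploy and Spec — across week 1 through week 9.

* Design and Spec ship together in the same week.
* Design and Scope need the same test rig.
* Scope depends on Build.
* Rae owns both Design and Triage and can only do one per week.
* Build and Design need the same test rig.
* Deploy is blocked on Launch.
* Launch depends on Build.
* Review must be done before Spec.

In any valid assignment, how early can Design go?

Design must be in the same week as Spec, which can't be before week 2, so Design is at least week 2.
Design at week 2 is achievable: Deploy in week 3, Launch in week 2, Design in week 2, Spec in week 2, Triage in week 1, Review in week 1, Scope in week 3, Build in week 1, Handover in week 1.

week 2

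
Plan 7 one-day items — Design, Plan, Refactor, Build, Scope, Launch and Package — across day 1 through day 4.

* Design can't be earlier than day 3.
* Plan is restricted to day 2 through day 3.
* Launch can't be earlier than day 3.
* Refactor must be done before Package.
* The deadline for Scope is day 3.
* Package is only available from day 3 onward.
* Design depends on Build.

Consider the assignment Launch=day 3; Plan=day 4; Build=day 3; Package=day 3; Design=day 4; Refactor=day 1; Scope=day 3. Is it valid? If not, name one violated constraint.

Package is only available from day 3 onward — holds.
Design can't be earlier than day 3 — holds.
Design depends on Build — holds.
Refactor must be done before Package — holds.
Launch can't be earlier than day 3 — holds.
Plan is restricted to day 2 through day 3 — violated.
The deadline for Scope is day 3 — holds.

Invalid. Plan is restricted to day 2 through day 3.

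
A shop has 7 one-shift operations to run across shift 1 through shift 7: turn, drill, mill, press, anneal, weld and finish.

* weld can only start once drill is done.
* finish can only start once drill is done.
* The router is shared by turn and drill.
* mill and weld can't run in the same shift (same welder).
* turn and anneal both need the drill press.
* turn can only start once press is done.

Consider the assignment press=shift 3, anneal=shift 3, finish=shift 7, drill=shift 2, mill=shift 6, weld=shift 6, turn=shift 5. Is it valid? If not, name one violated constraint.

mill and weld can't run in the same shift (same welder) — violated.
weld can only start once drill is done — holds.
finish can only start once drill is done — holds.
The router is shared by turn and drill — holds.
turn and anneal both need the drill press — holds.
turn can only start once press is done — holds.

Invalid. mill and weld can't run in the same shift (same welder).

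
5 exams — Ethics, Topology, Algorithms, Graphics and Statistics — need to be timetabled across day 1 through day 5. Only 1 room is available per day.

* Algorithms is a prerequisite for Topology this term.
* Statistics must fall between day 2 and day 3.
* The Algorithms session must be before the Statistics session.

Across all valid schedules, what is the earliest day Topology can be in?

Precedence pushes Topology to at least day 2.
Topology at day 2 is achievable: Ethics -> day 4; Algorithms -> day 1; Topology -> day 2; Statistics -> day 3; Graphics -> day 5.

day 2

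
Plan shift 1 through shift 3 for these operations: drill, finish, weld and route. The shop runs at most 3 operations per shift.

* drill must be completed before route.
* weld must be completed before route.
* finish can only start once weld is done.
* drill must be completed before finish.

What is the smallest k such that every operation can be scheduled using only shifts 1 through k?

The precedence chain requires at least 2 distinct shifts.
With at most 3 per shift and 4 operations, at least 2 shifts are needed.
2 works (last occupied shift: shift 2): for example weld=shift 1, finish=shift 2, route=shift 2, drill=shift 1.

2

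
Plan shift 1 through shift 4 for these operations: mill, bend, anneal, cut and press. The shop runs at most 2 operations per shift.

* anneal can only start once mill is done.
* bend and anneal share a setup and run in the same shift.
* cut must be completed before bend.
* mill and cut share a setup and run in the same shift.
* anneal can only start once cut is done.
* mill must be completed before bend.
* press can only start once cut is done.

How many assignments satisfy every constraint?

Splitting on mill: it can be shift 1 (6), shift 2 (2). Listing each branch's schedules as (bend, anneal, cut, press) by shift number:
mill=shift 1: (2,2,1,3) (2,2,1,4) (3,3,1,2) (3,3,1,4) (4,4,1,2) (4,4,1,3) — 6.
mill=shift 2: (3,3,2,4) (4,4,2,3) — 2.
Summing: 6 + 2 = 8.

8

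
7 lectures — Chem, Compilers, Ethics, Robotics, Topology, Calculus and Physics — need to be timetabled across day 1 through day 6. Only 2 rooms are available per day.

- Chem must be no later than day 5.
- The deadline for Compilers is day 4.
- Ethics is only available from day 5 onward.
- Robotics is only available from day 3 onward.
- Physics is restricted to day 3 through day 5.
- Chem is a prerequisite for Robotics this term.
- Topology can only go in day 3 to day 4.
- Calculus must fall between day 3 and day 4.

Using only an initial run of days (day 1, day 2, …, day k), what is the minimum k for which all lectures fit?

The precedence chain requires at least 2 distinct days.
With at most 2 per day and 7 lectures, at least 4 days are needed.
Ethics can't be placed before day 5, so the schedule must run through at least day 5.
5 works (last occupied day: day 5): for example Compilers=day 1; Robotics=day 4; Ethics=day 5; Topology=day 3; Physics=day 4; Chem=day 1; Calculus=day 3.

5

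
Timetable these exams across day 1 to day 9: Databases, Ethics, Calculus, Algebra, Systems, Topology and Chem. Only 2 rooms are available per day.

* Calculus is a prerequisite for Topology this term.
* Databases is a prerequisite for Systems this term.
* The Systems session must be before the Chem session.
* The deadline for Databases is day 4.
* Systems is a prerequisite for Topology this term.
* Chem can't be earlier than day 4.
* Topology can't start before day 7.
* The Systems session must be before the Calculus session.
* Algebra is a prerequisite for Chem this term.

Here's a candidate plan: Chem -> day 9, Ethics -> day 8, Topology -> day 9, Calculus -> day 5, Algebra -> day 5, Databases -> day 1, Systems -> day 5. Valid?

Systems is a prerequisite for Topology this term — holds.
Topology can't start before day 7 — holds.
The Systems session must be before the Chem session — holds.
Chem can't be earlier than day 4 — holds.
Only 2 rooms are available per day — violated.
The Systems session must be before the Calculus session — violated.
Databases is a prerequisite for Systems this term — holds.
The deadline for Databases is day 4 — holds.
Calculus is a prerequisite for Topology this term — holds.
Algebra is a prerequisite for Chem this term — holds.

Invalid. Only 2 rooms are available per day.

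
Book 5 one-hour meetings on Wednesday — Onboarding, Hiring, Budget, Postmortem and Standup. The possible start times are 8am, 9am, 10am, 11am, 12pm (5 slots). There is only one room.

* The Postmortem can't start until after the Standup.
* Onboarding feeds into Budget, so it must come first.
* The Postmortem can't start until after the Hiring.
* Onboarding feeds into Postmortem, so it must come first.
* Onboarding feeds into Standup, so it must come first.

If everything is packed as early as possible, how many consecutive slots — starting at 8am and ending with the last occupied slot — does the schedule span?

5

The precedence chain requires at least 3 distinct slots.
With at most 1 per slot and 5 meetings, at least 5 slots are needed.
5 works (last occupied slot: 12pm): for example Postmortem=11am, Onboarding=8am, Standup=9am, Hiring=10am, Budget=12pm.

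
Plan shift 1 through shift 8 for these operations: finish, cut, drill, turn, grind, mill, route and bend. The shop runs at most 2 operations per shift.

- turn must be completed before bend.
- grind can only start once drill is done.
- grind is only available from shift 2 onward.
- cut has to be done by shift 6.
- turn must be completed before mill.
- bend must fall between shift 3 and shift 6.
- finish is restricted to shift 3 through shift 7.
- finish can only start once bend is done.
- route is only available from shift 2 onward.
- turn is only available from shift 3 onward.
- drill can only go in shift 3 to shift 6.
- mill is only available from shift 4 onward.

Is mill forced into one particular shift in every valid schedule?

mill can be shift 4 (e.g. bend -> shift 4, mill -> shift 4, turn -> shift 3, finish -> shift 5, route -> shift 2, drill -> shift 3, cut -> shift 1, grind -> shift 5) or shift 5 (e.g. turn -> shift 3, finish -> shift 5, mill -> shift 5, route -> shift 2, cut -> shift 1, drill -> shift 3, grind -> shift 4, bend -> shift 4).

No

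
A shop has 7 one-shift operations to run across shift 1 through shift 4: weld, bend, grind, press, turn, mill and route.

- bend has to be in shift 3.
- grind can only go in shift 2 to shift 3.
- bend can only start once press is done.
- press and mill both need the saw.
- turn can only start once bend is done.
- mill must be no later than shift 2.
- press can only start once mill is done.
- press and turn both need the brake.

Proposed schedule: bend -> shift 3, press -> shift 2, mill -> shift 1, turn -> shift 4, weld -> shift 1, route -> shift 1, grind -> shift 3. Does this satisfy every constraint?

Yes, all constraints hold

press and mill both need the saw — holds.
mill must be no later than shift 2 — holds.
bend can only start once press is done — holds.
bend has to be in shift 3 — holds.
turn can only start once bend is done — holds.
grind can only go in shift 2 to shift 3 — holds.
press and turn both need the brake — holds.
press can only start once mill is done — holds.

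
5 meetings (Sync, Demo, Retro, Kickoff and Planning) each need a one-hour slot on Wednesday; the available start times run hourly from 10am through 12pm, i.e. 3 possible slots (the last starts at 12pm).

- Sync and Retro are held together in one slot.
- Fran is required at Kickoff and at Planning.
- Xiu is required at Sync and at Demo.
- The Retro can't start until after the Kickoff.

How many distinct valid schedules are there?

12

Splitting on Sync: it can be 11am (4), 12pm (8). Listing each branch's schedules as (Demo, Retro, Kickoff, Planning):
Sync=11am: (10am,11am,10am,11am) (10am,11am,10am,12pm) (12pm,11am,10am,11am) (12pm,11am,10am,12pm) — 4.
Sync=12pm: (10am,12pm,10am,11am) (10am,12pm,10am,12pm) (10am,12pm,11am,10am) (10am,12pm,11am,12pm) (11am,12pm,10am,11am) (11am,12pm,10am,12pm) (11am,12pm,11am,10am) (11am,12pm,11am,12pm) — 8.
Summing: 4 + 8 = 12.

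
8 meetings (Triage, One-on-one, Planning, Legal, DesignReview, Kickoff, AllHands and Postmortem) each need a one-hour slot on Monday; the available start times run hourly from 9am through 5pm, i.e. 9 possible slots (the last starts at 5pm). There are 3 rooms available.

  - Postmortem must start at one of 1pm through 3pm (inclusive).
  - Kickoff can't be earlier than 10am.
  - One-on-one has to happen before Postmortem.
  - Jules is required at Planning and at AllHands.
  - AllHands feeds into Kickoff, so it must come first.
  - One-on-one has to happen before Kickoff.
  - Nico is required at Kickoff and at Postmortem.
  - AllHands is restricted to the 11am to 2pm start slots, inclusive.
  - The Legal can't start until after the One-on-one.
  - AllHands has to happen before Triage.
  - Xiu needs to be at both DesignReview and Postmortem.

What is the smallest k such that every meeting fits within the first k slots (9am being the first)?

The precedence chain requires at least 2 distinct slots.
With at most 3 per slot and 8 meetings, at least 3 slots are needed.
Postmortem can't be placed before 1pm — that is slot 5 counting from 9am — so the schedule must run through at least 5 slots.
5 works (last occupied slot: 1pm): for example Legal in 10am, Planning in 9am, Kickoff in 12pm, Triage in 12pm, AllHands in 11am, DesignReview in 9am, One-on-one in 9am, Postmortem in 1pm.

5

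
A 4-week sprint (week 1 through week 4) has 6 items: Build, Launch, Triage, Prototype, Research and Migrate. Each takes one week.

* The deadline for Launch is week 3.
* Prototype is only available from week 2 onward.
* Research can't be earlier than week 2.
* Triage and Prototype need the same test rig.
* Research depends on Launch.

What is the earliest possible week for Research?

Research is available from week 2.
Research at week 2 is achievable: Triage=week 1, Build=week 1, Research=week 2, Migrate=week 1, Launch=week 1, Prototype=week 2.

week 2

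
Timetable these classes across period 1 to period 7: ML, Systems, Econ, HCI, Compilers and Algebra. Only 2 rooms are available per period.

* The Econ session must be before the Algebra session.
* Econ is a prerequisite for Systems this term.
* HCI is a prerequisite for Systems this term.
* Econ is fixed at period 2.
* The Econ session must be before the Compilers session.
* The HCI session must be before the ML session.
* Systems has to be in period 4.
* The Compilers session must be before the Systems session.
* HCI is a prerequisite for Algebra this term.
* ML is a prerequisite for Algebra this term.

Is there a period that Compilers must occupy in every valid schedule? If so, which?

Econ is fixed at period 2 and must come before Compilers, so Compilers is at least period 3.
Systems is fixed at period 4 and must come after Compilers, so Compilers is at most period 3.
So Compilers must be period 3.

period 3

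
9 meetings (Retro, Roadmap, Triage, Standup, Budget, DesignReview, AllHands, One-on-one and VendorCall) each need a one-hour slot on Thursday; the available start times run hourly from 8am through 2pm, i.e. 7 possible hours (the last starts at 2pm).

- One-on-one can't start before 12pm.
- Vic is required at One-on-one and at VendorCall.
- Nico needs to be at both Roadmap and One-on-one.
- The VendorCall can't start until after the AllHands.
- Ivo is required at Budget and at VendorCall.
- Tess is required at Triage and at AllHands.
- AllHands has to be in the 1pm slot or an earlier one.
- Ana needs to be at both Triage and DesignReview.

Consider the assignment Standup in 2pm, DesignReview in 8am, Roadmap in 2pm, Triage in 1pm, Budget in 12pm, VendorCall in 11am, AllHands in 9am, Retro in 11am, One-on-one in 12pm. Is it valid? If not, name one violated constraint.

The VendorCall can't start until after the AllHands — holds.
One-on-one can't start before 12pm — holds.
Nico needs to be at both Roadmap and One-on-one — holds.
Ana needs to be at both Triage and DesignReview — holds.
Ivo is required at Budget and at VendorCall — holds.
Tess is required at Triage and at AllHands — holds.
AllHands has to be in the 1pm slot or an earlier one — holds.
Vic is required at One-on-one and at VendorCall — holds.

Yes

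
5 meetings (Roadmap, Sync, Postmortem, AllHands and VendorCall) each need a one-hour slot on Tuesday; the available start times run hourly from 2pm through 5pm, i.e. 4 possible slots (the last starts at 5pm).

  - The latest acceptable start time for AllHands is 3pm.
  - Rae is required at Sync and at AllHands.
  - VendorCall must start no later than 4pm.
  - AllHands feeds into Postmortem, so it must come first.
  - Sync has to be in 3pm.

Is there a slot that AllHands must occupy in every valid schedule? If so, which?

2pm

AllHands's window is 2pm–3pm.
Sync is fixed at 3pm, and AllHands can't share a slot with Sync.
So AllHands must be 2pm.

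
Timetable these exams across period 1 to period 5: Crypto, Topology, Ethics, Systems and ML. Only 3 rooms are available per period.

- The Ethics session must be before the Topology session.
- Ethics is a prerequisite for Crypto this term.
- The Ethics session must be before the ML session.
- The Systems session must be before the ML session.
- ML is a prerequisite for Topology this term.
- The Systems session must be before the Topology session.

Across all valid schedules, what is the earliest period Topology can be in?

period 3

Precedence pushes Topology to at least period 3.
Topology at period 3 is achievable: Systems -> period 1; Topology -> period 3; ML -> period 2; Ethics -> period 1; Crypto -> period 2.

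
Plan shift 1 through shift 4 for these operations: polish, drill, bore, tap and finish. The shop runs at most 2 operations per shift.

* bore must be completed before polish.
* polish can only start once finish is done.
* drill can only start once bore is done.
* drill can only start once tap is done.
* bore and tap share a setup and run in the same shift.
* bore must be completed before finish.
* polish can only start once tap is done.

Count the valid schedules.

Splitting on polish: it can be shift 3 (3), shift 4 (8). Listing each branch's schedules as (drill, bore, tap, finish) by shift number:
polish=shift 3: (2,1,1,2) (3,1,1,2) (4,1,1,2) — 3.
polish=shift 4: (2,1,1,2) (2,1,1,3) (3,1,1,2) (3,1,1,3) (3,2,2,3) (4,1,1,2) (4,1,1,3) (4,2,2,3) — 8.
Summing: 3 + 8 = 11.

11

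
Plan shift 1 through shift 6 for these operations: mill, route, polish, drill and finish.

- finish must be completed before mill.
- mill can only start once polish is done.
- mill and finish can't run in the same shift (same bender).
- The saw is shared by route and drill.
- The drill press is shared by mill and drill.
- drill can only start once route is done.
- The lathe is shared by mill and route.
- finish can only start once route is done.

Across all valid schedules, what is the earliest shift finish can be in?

Precedence pushes finish to at least shift 2; downstream work caps finish at shift 5.
finish at shift 2 is achievable: drill=shift 2; route=shift 1; finish=shift 2; mill=shift 3; polish=shift 1.

shift 2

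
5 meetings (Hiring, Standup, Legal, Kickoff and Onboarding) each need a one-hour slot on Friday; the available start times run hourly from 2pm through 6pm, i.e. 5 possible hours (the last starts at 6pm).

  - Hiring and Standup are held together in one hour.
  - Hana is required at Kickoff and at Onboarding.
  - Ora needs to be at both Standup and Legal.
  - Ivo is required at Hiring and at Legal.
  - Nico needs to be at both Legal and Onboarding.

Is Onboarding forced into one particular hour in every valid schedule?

Onboarding can be 2pm (e.g. Onboarding -> 2pm, Hiring -> 2pm, Legal -> 3pm, Standup -> 2pm, Kickoff -> 3pm) or 3pm (e.g. Kickoff -> 2pm, Standup -> 2pm, Legal -> 4pm, Onboarding -> 3pm, Hiring -> 2pm).

No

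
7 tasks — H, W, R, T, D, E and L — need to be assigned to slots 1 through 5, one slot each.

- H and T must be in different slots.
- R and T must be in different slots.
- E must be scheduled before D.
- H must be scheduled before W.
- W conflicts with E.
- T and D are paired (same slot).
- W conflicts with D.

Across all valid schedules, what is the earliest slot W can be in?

2

Precedence pushes W to at least 2.
W at 2 is achievable: H in 1; D in 3; T in 3; E in 1; L in 1; R in 1; W in 2.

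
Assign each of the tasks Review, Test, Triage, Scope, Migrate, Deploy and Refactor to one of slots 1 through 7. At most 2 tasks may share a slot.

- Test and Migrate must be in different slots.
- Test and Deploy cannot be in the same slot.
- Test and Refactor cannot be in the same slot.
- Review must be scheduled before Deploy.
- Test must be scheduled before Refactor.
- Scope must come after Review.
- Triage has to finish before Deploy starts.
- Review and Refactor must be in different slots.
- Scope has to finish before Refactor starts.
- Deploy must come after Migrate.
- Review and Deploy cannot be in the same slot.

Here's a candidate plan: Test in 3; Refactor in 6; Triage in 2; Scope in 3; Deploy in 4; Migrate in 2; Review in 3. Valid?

At most 2 tasks may share a slot — violated.
Scope must come after Review — violated.
Test and Deploy cannot be in the same slot — holds.
Deploy must come after Migrate — holds.
Test must be scheduled before Refactor — holds.
Review and Refactor must be in different slots — holds.
Test and Migrate must be in different slots — holds.
Scope has to finish before Refactor starts — holds.
Triage has to finish before Deploy starts — holds.
Review must be scheduled before Deploy — holds.
Review and Deploy cannot be in the same slot — holds.
Test and Refactor cannot be in the same slot — holds.

No. At most 2 tasks may share a slot is not satisfied.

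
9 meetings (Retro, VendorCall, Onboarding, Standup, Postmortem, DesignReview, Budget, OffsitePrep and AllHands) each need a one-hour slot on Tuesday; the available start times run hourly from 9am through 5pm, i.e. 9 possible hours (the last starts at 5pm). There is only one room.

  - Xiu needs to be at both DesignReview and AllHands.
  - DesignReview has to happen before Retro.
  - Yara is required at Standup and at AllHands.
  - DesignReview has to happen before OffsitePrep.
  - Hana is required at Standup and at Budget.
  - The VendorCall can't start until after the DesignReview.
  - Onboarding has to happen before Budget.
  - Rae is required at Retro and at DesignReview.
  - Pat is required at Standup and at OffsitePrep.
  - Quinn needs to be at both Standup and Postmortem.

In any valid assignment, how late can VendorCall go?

Precedence pushes VendorCall to at least 10am.
VendorCall at 5pm is achievable: Retro=10am; Budget=12pm; VendorCall=5pm; OffsitePrep=1pm; DesignReview=9am; AllHands=4pm; Onboarding=11am; Standup=2pm; Postmortem=3pm.

5pm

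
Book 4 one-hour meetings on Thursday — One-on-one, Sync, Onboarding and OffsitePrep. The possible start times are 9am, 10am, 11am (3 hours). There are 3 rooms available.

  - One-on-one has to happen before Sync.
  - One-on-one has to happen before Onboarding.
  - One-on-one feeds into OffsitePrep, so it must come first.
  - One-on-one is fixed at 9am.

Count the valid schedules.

8

Splitting on Sync: it can be 10am (4), 11am (4). Listing each branch's schedules as (One-on-one, Onboarding, OffsitePrep):
Sync=10am: (9am,10am,10am) (9am,10am,11am) (9am,11am,10am) (9am,11am,11am) — 4.
Sync=11am: (9am,10am,10am) (9am,10am,11am) (9am,11am,10am) (9am,11am,11am) — 4.
Summing: 4 + 4 = 8.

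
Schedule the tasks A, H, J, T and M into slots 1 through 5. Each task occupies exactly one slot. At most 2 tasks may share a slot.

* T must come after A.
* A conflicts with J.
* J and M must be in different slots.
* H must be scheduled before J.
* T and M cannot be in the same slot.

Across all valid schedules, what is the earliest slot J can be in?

Precedence pushes J to at least 2.
J at 2 is achievable: T -> 2; A -> 1; M -> 3; J -> 2; H -> 1.

2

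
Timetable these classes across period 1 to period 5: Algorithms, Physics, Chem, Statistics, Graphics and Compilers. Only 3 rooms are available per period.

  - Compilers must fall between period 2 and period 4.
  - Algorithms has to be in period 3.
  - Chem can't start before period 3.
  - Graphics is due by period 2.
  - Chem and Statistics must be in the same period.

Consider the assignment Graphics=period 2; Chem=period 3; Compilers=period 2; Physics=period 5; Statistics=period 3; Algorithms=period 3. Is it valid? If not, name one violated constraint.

Valid

Graphics is due by period 2 — holds.
Chem and Statistics must be in the same period — holds.
Chem can't start before period 3 — holds.
Only 3 rooms are available per period — holds.
Algorithms has to be in period 3 — holds.
Compilers must fall between period 2 and period 4 — holds.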